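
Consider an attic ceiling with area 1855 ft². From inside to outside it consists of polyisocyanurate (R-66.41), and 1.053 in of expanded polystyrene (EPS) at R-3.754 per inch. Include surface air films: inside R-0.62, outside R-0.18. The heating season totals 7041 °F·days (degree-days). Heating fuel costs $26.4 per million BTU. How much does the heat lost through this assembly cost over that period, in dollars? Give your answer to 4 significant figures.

1.053 × 3.754 = 3.953
R_total = 0.62 + 66.41 + 3.953 + 0.18 = 71.163 ft²·°F·h/BTU
E = A × HDD × 24 / R = 1855 × 7041 × 24 / 71.163 = 4404900 BTU
Cost = 4404900/10⁶ × 26.4 = $116.29

116.3 dollars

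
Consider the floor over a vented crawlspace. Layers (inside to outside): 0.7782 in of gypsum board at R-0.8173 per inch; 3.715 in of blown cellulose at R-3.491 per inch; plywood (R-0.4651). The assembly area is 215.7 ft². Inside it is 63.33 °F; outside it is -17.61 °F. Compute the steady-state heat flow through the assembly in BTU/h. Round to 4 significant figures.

1241 BTU/h

0.7782 × 0.8173 = 0.63602
3.715 × 3.491 = 12.969
R_total = 0.63602 + 12.969 + 0.4651 = 14.07 ft²·°F·h/BTU
Q = A·ΔT/R = 215.7 × (63.33 − (-17.61)) / 14.07 = 1240.8 BTU/h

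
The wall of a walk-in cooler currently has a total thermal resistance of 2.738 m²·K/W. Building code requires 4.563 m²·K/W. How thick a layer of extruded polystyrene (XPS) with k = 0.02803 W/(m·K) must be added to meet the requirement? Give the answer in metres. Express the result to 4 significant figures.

ΔR = 4.563 − 2.738 = 1.825 m²·K/W
L = ΔR × k = 1.825 × 0.02803 = 0.051155 m

0.05115 m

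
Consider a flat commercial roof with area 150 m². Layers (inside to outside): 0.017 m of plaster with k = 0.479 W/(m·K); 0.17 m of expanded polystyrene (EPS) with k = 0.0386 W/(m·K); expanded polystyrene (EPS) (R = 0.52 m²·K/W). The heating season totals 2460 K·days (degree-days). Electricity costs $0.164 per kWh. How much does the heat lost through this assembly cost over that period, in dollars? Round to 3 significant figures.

0.017/0.479 = 0.03549
0.17/0.0386 = 4.404
R_total = 0.03549 + 4.404 + 0.52 = 4.96 m²·K/W
E = A × HDD × 24 / R / 1000 = 150 × 2460 × 24 / 4.96 / 1000 = 1786 kWh
Cost = 1786 × 0.164 = $292.8

293 dollars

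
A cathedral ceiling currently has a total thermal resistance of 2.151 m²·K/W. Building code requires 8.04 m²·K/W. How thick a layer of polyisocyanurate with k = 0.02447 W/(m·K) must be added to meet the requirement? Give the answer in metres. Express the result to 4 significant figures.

0.1441 m

ΔR = 8.04 − 2.151 = 5.889 m²·K/W
L = ΔR × k = 5.889 × 0.02447 = 0.1441 m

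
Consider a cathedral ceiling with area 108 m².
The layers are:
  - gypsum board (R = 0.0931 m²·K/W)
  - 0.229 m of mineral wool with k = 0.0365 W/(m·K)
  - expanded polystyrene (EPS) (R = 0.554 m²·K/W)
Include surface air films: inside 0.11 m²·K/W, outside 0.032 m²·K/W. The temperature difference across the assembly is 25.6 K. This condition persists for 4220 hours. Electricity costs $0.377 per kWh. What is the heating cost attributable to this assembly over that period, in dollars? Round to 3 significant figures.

623 dollars

0.229/0.0365 = 6.274
R_total = 0.11 + 0.0931 + 6.274 + 0.554 + 0.032 = 7.063 m²·K/W
Q = 108 × 25.6 / 7.063 = 391.4 W
E = 391.4 W × 4220 h / 1000 = 1652 kWh
Cost = 1652 × 0.377 = $622.8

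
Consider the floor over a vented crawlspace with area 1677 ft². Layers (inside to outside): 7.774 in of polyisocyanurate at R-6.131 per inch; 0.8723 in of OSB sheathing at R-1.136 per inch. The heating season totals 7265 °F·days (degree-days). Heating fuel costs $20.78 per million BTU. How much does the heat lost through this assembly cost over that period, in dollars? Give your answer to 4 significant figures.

124.9 dollars

7.774 × 6.131 = 47.662
0.8723 × 1.136 = 0.99093
R_total = 47.662 + 0.99093 = 48.653 ft²·°F·h/BTU
E = A × HDD × 24 / R = 1677 × 7265 × 24 / 48.653 = 6009900 BTU
Cost = 6009900/10⁶ × 20.78 = $124.89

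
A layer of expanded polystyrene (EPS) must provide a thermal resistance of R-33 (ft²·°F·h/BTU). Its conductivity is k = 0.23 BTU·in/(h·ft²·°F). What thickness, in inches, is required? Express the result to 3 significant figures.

L = R × k = 33 × 0.23 = 7.59 in

7.59 in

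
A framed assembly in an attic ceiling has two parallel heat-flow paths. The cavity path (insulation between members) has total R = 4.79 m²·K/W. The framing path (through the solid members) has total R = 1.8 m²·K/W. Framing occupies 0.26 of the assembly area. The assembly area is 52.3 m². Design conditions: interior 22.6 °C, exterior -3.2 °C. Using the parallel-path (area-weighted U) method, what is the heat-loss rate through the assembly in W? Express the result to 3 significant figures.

U_eff = 0.74/4.79 + 0.26/1.8 = 0.1545 + 0.1444 = 0.2989
R_eff = 1/U_eff = 3.345 m²·K/W
Q = 52.3 × (22.6 − (-3.2)) / 3.345 = 403.4 W

403 W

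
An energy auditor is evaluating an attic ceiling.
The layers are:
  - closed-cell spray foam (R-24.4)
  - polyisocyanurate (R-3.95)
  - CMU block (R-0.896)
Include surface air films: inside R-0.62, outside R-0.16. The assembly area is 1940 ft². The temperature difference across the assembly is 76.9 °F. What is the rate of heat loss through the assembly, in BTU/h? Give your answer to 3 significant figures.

R_total = 0.62 + 24.4 + 3.95 + 0.896 + 0.16 = 30.03 ft²·°F·h/BTU
Q = A·ΔT/R = 1940 × 76.9 / 30.03 = 4969 BTU/h

4970 BTU/h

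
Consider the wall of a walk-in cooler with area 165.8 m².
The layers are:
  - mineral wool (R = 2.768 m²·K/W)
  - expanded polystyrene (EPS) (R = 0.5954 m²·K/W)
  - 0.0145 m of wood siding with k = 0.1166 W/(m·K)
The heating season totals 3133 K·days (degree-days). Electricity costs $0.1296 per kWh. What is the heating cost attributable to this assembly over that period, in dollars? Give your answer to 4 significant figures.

463.2 dollars

0.0145/0.1166 = 0.12436
R_total = 2.768 + 0.5954 + 0.12436 = 3.4878 m²·K/W
E = A × HDD × 24 / R / 1000 = 165.8 × 3133 × 24 / 3.4878 / 1000 = 3574.5 kWh
Cost = 3574.5 × 0.1296 = $463.25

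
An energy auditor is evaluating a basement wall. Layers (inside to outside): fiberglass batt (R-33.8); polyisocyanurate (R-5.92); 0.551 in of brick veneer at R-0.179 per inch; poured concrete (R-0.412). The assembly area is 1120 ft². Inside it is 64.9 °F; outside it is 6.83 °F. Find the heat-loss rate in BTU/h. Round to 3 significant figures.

1620 BTU/h

0.551 × 0.179 = 0.09863
R_total = 33.8 + 5.92 + 0.09863 + 0.412 = 40.23 ft²·°F·h/BTU
Q = A·ΔT/R = 1120 × (64.9 − 6.83) / 40.23 = 1617 BTU/h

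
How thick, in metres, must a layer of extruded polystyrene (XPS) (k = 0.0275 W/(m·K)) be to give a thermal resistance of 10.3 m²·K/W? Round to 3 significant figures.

0.283 m

L = R·k = 10.3 × 0.0275 = 0.2833 m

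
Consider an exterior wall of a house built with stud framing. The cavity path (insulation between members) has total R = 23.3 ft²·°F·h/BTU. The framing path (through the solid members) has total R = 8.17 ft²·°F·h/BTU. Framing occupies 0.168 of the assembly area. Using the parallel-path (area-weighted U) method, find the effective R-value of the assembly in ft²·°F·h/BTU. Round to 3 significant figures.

17.8 ft²·°F·h/BTU

U_eff = 0.832/23.3 + 0.168/8.17 = 0.03571 + 0.02056 = 0.05627
R_eff = 1/U_eff = 17.77 ft²·°F·h/BTU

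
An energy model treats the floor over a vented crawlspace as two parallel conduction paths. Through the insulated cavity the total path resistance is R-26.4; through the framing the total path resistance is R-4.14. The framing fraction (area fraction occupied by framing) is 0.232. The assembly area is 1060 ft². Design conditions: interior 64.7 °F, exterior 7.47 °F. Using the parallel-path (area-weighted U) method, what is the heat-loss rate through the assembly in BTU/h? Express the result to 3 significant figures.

5160 BTU/h

U_eff = 0.768/26.4 + 0.232/4.14 = 0.02909 + 0.05604 = 0.08513
R_eff = 1/U_eff = 11.75 ft²·°F·h/BTU
Q = 1060 × (64.7 − 7.47) / 11.75 = 5164 BTU/h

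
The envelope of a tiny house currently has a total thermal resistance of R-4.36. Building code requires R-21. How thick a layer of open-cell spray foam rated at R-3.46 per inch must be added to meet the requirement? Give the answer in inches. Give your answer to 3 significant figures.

4.81 in

ΔR = 21 − 4.36 = 16.64 ft²·°F·h/BTU
L = ΔR / (R/in) = 16.64/3.46 = 4.809 in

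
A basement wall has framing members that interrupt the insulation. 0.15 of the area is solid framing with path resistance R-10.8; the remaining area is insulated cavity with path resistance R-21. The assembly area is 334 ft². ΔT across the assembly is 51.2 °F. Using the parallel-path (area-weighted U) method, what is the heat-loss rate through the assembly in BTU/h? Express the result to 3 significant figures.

930 BTU/h

U_eff = 0.85/21 + 0.15/10.8 = 0.04048 + 0.01389 = 0.05437
R_eff = 1/U_eff = 18.39 ft²·°F·h/BTU
Q = 334 × 51.2 / 18.39 = 929.7 BTU/h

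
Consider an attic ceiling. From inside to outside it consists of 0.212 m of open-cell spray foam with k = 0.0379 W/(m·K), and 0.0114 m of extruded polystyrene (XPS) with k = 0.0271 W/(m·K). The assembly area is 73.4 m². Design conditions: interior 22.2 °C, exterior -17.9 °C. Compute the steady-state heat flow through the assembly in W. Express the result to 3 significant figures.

0.212/0.0379 = 5.594
0.0114/0.0271 = 0.4207
R_total = 5.594 + 0.4207 = 6.014 m²·K/W
Q = A·ΔT/R = 73.4 × (22.2 − (-17.9)) / 6.014 = 489.4 W

489 W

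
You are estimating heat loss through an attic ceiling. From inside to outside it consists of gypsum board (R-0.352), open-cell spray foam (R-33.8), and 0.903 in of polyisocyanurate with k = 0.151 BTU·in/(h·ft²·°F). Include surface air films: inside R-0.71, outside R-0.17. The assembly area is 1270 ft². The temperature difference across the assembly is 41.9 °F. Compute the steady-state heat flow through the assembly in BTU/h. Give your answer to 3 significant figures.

1300 BTU/h

0.903/0.151 = 5.98
R_total = 0.71 + 0.352 + 33.8 + 5.98 + 0.17 = 41.01 ft²·°F·h/BTU
Q = A·ΔT/R = 1270 × 41.9 / 41.01 = 1297 BTU/h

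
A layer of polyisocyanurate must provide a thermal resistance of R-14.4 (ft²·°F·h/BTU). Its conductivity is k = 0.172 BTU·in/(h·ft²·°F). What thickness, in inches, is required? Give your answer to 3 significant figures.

L = R × k = 14.4 × 0.172 = 2.477 in

2.48 in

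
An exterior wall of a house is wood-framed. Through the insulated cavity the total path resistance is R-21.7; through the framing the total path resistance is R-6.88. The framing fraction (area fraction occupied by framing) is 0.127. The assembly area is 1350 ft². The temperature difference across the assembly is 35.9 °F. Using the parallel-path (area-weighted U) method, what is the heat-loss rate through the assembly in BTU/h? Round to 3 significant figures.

U_eff = 0.873/21.7 + 0.127/6.88 = 0.04023 + 0.01846 = 0.05869
R_eff = 1/U_eff = 17.04 ft²·°F·h/BTU
Q = 1350 × 35.9 / 17.04 = 2844 BTU/h

2840 BTU/h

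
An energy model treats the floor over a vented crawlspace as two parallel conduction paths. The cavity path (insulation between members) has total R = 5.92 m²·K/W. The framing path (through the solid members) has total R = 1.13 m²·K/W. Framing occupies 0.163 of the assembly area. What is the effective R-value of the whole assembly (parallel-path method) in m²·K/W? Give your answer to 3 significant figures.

3.50 m²·K/W

U_eff = 0.837/5.92 + 0.163/1.13 = 0.1414 + 0.1442 = 0.2856
R_eff = 1/U_eff = 3.501 m²·K/W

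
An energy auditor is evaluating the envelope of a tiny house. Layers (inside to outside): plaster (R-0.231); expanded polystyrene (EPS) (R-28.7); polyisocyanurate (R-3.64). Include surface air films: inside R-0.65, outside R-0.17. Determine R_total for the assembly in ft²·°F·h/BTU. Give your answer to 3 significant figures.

33.4 ft²·°F·h/BTU

R_total = 0.65 + 0.231 + 28.7 + 3.64 + 0.17 = 33.39 ft²·°F·h/BTU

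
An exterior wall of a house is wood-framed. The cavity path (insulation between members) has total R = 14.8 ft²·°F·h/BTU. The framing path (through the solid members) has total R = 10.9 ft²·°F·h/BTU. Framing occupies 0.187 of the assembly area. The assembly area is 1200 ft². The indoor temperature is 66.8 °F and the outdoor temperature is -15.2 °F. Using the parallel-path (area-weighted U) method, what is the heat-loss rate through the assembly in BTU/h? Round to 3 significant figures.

U_eff = 0.813/14.8 + 0.187/10.9 = 0.05493 + 0.01716 = 0.07209
R_eff = 1/U_eff = 13.87 ft²·°F·h/BTU
Q = 1200 × (66.8 − (-15.2)) / 13.87 = 7093 BTU/h

7090 BTU/h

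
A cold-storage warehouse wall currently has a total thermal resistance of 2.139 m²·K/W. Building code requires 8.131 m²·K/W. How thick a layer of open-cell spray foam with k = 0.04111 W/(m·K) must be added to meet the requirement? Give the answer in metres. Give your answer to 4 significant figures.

0.2463 m

ΔR = 8.131 − 2.139 = 5.992 m²·K/W
L = ΔR × k = 5.992 × 0.04111 = 0.24633 m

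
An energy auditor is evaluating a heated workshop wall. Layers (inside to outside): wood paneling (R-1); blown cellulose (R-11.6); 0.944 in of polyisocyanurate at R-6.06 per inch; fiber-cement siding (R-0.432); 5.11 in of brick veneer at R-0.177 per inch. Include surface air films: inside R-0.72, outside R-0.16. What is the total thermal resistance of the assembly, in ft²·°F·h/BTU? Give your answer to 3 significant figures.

20.5 ft²·°F·h/BTU

0.944 × 6.06 = 5.721
5.11 × 0.177 = 0.9045
R_total = 0.72 + 1 + 11.6 + 5.721 + 0.432 + 0.9045 + 0.16 = 20.54 ft²·°F·h/BTU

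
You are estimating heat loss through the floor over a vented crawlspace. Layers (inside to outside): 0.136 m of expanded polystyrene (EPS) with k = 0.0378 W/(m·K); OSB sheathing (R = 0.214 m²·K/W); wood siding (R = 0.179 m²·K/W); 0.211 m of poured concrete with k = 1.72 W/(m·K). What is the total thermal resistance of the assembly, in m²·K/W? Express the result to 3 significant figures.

0.136/0.0378 = 3.598
0.211/1.72 = 0.1227
R_total = 3.598 + 0.214 + 0.179 + 0.1227 = 4.114 m²·K/W

4.11 m²·K/W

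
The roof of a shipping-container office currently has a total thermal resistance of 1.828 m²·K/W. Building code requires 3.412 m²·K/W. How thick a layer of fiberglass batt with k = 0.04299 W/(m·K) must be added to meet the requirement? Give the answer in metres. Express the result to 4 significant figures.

ΔR = 3.412 − 1.828 = 1.584 m²·K/W
L = ΔR × k = 1.584 × 0.04299 = 0.068096 m

0.06810 m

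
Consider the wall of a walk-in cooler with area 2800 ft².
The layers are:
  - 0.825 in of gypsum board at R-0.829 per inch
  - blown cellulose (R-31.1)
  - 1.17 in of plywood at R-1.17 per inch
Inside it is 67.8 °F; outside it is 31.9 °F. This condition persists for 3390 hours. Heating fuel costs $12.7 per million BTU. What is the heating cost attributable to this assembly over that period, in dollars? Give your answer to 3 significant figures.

0.825 × 0.829 = 0.6839
1.17 × 1.17 = 1.369
R_total = 0.6839 + 31.1 + 1.369 = 33.15 ft²·°F·h/BTU
Q = 2800 × (67.8 − 31.9) / 33.15 = 3032 BTU/h
E = 3032 × 3390 = 10280000 BTU
Cost = 10280000/10⁶ × 12.7 = $130.5

131 dollars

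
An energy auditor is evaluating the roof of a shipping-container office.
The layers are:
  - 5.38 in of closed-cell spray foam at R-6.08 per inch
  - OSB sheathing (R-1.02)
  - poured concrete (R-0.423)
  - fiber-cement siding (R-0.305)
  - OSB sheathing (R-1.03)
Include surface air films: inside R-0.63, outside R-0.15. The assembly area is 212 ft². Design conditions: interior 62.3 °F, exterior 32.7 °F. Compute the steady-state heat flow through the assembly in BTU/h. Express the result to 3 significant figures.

173 BTU/h

5.38 × 6.08 = 32.71
R_total = 0.63 + 32.71 + 1.02 + 0.423 + 0.305 + 1.03 + 0.15 = 36.27 ft²·°F·h/BTU
Q = A·ΔT/R = 212 × (62.3 − 32.7) / 36.27 = 173 BTU/h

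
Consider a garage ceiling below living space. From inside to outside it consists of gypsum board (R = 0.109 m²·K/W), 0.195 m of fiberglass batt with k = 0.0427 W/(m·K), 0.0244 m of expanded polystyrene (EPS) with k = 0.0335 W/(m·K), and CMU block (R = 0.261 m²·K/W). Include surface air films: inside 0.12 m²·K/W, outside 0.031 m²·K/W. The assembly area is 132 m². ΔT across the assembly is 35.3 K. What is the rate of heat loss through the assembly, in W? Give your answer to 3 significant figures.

801 W

0.195/0.0427 = 4.567
0.0244/0.0335 = 0.7284
R_total = 0.12 + 0.109 + 4.567 + 0.7284 + 0.261 + 0.031 = 5.816 m²·K/W
Q = A·ΔT/R = 132 × 35.3 / 5.816 = 801.2 W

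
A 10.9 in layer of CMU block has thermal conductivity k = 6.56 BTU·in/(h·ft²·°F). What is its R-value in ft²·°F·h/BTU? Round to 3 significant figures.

R = L/k = 10.9/6.56 = 1.662 ft²·°F·h/BTU

1.66 ft²·°F·h/BTU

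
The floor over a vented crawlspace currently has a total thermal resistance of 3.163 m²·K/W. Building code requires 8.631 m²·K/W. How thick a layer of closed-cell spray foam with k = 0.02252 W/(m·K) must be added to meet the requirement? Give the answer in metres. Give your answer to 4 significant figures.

ΔR = 8.631 − 3.163 = 5.468 m²·K/W
L = ΔR × k = 5.468 × 0.02252 = 0.12314 m

0.1231 m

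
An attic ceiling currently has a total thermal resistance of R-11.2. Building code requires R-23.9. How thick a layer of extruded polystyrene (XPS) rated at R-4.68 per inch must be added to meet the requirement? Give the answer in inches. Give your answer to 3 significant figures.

ΔR = 23.9 − 11.2 = 12.7 ft²·°F·h/BTU
L = ΔR / (R/in) = 12.7/4.68 = 2.714 in

2.71 in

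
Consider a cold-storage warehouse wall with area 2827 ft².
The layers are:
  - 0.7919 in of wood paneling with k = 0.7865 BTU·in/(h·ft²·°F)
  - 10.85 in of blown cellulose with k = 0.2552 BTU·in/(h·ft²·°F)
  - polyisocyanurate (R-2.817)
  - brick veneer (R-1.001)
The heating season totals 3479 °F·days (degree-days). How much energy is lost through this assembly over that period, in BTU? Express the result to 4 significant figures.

0.7919/0.7865 = 1.0069
10.85/0.2552 = 42.516
R_total = 1.0069 + 42.516 + 2.817 + 1.001 = 47.341 ft²·°F·h/BTU
E = A × HDD × 24 / R = 2827 × 3479 × 24 / 47.341 = 4986100 BTU

4986000 BTU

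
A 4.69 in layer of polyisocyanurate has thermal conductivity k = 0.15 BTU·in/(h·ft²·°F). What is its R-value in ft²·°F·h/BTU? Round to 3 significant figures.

31.3 ft²·°F·h/BTU

R = L/k = 4.69/0.15 = 31.27 ft²·°F·h/BTU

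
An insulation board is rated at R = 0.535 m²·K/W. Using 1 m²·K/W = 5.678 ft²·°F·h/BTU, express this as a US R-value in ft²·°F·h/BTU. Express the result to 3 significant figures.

R_US = 0.535 × 5.678 = 3.038

3.04 ft²·°F·h/BTU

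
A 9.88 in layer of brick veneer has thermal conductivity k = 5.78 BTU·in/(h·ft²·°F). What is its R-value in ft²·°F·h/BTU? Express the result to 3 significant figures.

R = L/k = 9.88/5.78 = 1.709 ft²·°F·h/BTU

1.71 ft²·°F·h/BTU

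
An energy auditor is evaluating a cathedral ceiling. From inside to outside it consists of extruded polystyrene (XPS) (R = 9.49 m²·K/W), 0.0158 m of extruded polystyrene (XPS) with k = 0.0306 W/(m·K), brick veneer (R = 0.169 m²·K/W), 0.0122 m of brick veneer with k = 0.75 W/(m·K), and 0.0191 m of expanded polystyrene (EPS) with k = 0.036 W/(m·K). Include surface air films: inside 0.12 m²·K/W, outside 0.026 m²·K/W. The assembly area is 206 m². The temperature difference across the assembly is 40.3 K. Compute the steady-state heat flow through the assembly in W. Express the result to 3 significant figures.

0.0158/0.0306 = 0.5163
0.0122/0.75 = 0.01627
0.0191/0.036 = 0.5306
R_total = 0.12 + 9.49 + 0.5163 + 0.169 + 0.01627 + 0.5306 + 0.026 = 10.87 m²·K/W
Q = A·ΔT/R = 206 × 40.3 / 10.87 = 763.9 W

764 W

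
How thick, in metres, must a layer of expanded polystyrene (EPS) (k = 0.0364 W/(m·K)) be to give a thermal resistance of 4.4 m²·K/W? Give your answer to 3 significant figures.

0.160 m

L = R·k = 4.4 × 0.0364 = 0.1602 m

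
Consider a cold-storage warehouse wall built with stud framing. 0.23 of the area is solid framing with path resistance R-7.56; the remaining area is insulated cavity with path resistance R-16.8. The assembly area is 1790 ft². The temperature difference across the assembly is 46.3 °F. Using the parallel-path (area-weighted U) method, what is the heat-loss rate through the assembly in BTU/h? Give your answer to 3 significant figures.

6320 BTU/h

U_eff = 0.77/16.8 + 0.23/7.56 = 0.04583 + 0.03042 = 0.07626
R_eff = 1/U_eff = 13.11 ft²·°F·h/BTU
Q = 1790 × 46.3 / 13.11 = 6320 BTU/h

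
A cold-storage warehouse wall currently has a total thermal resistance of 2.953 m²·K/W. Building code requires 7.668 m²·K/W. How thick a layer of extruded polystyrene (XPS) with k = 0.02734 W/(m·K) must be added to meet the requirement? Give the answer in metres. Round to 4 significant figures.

0.1289 m

ΔR = 7.668 − 2.953 = 4.715 m²·K/W
L = ΔR × k = 4.715 × 0.02734 = 0.12891 m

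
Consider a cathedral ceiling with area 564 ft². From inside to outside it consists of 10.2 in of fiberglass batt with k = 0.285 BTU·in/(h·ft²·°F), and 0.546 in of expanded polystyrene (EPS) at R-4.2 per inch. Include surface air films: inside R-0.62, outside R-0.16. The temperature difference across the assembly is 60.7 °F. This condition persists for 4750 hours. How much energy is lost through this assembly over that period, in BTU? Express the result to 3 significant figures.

10.2/0.285 = 35.79
0.546 × 4.2 = 2.293
R_total = 0.62 + 35.79 + 2.293 + 0.16 = 38.86 ft²·°F·h/BTU
Q = 564 × 60.7 / 38.86 = 880.9 BTU/h
E = 880.9 × 4750 = 4184000 BTU

4180000 BTU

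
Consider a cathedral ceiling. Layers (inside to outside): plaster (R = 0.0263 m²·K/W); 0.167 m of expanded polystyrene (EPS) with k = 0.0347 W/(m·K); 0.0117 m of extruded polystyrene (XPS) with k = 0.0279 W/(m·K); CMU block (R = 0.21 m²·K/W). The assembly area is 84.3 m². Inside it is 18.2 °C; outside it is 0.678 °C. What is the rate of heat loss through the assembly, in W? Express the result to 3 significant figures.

0.167/0.0347 = 4.813
0.0117/0.0279 = 0.4194
R_total = 0.0263 + 4.813 + 0.4194 + 0.21 = 5.468 m²·K/W
Q = A·ΔT/R = 84.3 × (18.2 − 0.678) / 5.468 = 270.1 W

270 W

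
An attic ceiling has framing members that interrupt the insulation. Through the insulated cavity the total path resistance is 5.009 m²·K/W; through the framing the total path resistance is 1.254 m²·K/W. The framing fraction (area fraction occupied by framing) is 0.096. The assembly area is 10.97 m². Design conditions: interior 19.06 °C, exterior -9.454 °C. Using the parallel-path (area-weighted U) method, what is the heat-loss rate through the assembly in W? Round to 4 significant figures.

80.40 W

U_eff = 0.904/5.009 + 0.096/1.254 = 0.18048 + 0.076555 = 0.25703
R_eff = 1/U_eff = 3.8906 m²·K/W
Q = 10.97 × (19.06 − (-9.454)) / 3.8906 = 80.399 W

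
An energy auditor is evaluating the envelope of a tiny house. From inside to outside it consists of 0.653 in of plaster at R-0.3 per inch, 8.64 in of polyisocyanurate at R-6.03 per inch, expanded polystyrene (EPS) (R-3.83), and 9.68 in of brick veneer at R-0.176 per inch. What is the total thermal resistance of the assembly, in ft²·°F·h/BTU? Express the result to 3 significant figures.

0.653 × 0.3 = 0.1959
8.64 × 6.03 = 52.1
9.68 × 0.176 = 1.704
R_total = 0.1959 + 52.1 + 3.83 + 1.704 = 57.83 ft²·°F·h/BTU

57.8 ft²·°F·h/BTU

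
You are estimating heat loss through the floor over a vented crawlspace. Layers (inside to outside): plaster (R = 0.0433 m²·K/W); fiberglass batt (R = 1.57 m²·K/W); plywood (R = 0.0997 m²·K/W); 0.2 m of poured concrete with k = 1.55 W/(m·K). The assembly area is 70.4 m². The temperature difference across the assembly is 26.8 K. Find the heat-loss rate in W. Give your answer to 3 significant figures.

1020 W

0.2/1.55 = 0.129
R_total = 0.0433 + 1.57 + 0.0997 + 0.129 = 1.842 m²·K/W
Q = A·ΔT/R = 70.4 × 26.8 / 1.842 = 1024 W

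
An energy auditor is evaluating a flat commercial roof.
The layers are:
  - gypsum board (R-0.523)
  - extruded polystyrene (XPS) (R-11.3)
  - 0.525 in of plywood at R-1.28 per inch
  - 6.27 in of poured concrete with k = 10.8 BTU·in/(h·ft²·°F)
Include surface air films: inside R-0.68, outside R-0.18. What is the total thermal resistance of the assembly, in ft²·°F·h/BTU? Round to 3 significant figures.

13.9 ft²·°F·h/BTU

0.525 × 1.28 = 0.672
6.27/10.8 = 0.5806
R_total = 0.68 + 0.523 + 11.3 + 0.672 + 0.5806 + 0.18 = 13.94 ft²·°F·h/BTU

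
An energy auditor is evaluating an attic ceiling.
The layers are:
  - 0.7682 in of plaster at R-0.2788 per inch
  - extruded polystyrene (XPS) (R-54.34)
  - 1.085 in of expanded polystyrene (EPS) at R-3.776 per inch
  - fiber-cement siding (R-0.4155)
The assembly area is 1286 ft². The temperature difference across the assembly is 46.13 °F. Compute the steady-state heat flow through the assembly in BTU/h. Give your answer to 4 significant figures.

0.7682 × 0.2788 = 0.21417
1.085 × 3.776 = 4.097
R_total = 0.21417 + 54.34 + 4.097 + 0.4155 = 59.067 ft²·°F·h/BTU
Q = A·ΔT/R = 1286 × 46.13 / 59.067 = 1004.3 BTU/h

1004 BTU/h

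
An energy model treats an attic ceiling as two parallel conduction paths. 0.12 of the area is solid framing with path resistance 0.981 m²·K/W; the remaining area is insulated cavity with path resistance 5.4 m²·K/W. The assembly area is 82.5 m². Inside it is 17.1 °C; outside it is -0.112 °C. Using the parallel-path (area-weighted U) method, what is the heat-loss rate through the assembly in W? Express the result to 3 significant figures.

U_eff = 0.88/5.4 + 0.12/0.981 = 0.163 + 0.1223 = 0.2853
R_eff = 1/U_eff = 3.505 m²·K/W
Q = 82.5 × (17.1 − (-0.112)) / 3.505 = 405.1 W

405 W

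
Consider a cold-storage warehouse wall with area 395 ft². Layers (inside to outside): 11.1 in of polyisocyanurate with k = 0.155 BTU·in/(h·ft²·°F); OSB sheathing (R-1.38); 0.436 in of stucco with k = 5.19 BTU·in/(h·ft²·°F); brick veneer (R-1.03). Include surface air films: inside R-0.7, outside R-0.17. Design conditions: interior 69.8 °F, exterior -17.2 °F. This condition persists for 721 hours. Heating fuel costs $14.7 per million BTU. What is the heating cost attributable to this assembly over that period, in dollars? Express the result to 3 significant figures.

4.86 dollars

11.1/0.155 = 71.61
0.436/5.19 = 0.08401
R_total = 0.7 + 71.61 + 1.38 + 0.08401 + 1.03 + 0.17 = 74.98 ft²·°F·h/BTU
Q = 395 × (69.8 − (-17.2)) / 74.98 = 458.3 BTU/h
E = 458.3 × 721 = 330500 BTU
Cost = 330500/10⁶ × 14.7 = $4.858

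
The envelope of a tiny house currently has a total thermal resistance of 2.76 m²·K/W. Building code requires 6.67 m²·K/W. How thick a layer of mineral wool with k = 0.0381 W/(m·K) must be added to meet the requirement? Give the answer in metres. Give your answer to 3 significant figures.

0.149 m

ΔR = 6.67 − 2.76 = 3.91 m²·K/W
L = ΔR × k = 3.91 × 0.0381 = 0.149 m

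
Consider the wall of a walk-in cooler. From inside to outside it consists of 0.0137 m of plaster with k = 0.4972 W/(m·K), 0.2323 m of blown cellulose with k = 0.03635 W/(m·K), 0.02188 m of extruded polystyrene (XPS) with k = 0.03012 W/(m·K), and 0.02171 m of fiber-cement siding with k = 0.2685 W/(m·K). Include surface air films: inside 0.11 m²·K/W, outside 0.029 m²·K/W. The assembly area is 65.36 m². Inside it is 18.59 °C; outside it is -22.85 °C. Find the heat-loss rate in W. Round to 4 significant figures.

0.0137/0.4972 = 0.027554
0.2323/0.03635 = 6.3906
0.02188/0.03012 = 0.72643
0.02171/0.2685 = 0.080857
R_total = 0.11 + 0.027554 + 6.3906 + 0.72643 + 0.080857 + 0.029 = 7.3645 m²·K/W
Q = A·ΔT/R = 65.36 × (18.59 − (-22.85)) / 7.3645 = 367.78 W

367.8 W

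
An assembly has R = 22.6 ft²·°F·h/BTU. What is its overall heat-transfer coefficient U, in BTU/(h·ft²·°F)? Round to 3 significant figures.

U = 1/R = 1/22.6 = 0.04425

0.0442 BTU/(h·ft²·°F)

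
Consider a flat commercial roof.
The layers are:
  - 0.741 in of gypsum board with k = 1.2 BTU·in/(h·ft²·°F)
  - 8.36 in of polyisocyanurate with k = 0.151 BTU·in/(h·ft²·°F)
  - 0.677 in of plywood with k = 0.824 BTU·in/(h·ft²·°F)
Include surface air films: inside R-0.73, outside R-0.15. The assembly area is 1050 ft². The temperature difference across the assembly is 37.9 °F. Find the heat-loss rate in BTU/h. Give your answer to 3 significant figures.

690 BTU/h

0.741/1.2 = 0.6175
8.36/0.151 = 55.36
0.677/0.824 = 0.8216
R_total = 0.73 + 0.6175 + 55.36 + 0.8216 + 0.15 = 57.68 ft²·°F·h/BTU
Q = A·ΔT/R = 1050 × 37.9 / 57.68 = 689.9 BTU/h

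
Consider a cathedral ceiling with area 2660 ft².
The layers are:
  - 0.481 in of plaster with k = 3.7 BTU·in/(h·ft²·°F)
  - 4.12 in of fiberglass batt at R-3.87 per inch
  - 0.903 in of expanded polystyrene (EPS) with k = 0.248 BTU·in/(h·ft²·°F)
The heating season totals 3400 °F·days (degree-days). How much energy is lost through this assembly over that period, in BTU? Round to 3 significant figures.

0.481/3.7 = 0.13
4.12 × 3.87 = 15.94
0.903/0.248 = 3.641
R_total = 0.13 + 15.94 + 3.641 = 19.72 ft²·°F·h/BTU
E = A × HDD × 24 / R = 2660 × 3400 × 24 / 19.72 = 11010000 BTU

11000000 BTU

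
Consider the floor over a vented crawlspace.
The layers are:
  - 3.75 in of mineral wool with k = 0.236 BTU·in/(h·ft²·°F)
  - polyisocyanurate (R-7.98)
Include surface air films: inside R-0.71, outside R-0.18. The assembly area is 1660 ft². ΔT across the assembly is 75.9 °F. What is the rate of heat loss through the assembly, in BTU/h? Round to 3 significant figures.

3.75/0.236 = 15.89
R_total = 0.71 + 15.89 + 7.98 + 0.18 = 24.76 ft²·°F·h/BTU
Q = A·ΔT/R = 1660 × 75.9 / 24.76 = 5089 BTU/h

5090 BTU/h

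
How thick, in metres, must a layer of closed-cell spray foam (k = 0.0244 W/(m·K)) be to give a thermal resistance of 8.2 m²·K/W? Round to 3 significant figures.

L = R·k = 8.2 × 0.0244 = 0.2001 m

0.200 m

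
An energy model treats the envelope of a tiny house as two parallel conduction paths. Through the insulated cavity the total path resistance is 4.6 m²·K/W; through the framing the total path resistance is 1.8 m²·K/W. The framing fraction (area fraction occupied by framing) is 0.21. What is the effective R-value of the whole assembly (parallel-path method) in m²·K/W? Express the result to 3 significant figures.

3.47 m²·K/W

U_eff = 0.79/4.6 + 0.21/1.8 = 0.1717 + 0.1167 = 0.2884
R_eff = 1/U_eff = 3.467 m²·K/W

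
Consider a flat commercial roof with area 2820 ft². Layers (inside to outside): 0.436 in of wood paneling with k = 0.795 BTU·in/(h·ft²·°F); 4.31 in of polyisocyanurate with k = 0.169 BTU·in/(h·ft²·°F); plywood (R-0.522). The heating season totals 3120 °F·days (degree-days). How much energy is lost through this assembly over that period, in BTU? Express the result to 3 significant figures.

7950000 BTU

0.436/0.795 = 0.5484
4.31/0.169 = 25.5
R_total = 0.5484 + 25.5 + 0.522 = 26.57 ft²·°F·h/BTU
E = A × HDD × 24 / R = 2820 × 3120 × 24 / 26.57 = 7946000 BTU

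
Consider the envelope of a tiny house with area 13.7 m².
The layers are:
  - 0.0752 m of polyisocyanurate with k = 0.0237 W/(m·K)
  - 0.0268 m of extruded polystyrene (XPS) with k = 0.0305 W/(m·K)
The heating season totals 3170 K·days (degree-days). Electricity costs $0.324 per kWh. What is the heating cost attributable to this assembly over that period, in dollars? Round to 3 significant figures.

83.3 dollars

0.0752/0.0237 = 3.173
0.0268/0.0305 = 0.8787
R_total = 3.173 + 0.8787 = 4.052 m²·K/W
E = A × HDD × 24 / R / 1000 = 13.7 × 3170 × 24 / 4.052 / 1000 = 257.3 kWh
Cost = 257.3 × 0.324 = $83.35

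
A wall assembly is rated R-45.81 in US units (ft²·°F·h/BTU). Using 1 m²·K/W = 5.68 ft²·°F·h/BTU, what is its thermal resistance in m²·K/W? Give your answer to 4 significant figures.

R_SI = 45.81/5.68 = 8.0651

8.065 m²·K/W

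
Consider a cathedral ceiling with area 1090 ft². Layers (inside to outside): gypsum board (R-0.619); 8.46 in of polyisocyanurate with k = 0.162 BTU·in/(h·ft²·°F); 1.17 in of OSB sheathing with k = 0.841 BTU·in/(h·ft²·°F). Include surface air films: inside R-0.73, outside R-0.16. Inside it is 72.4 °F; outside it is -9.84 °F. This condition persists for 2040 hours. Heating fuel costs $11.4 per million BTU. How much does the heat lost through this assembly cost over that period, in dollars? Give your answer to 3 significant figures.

37.8 dollars

8.46/0.162 = 52.22
1.17/0.841 = 1.391
R_total = 0.73 + 0.619 + 52.22 + 1.391 + 0.16 = 55.12 ft²·°F·h/BTU
Q = 1090 × (72.4 − (-9.84)) / 55.12 = 1626 BTU/h
E = 1626 × 2040 = 3318000 BTU
Cost = 3318000/10⁶ × 11.4 = $37.82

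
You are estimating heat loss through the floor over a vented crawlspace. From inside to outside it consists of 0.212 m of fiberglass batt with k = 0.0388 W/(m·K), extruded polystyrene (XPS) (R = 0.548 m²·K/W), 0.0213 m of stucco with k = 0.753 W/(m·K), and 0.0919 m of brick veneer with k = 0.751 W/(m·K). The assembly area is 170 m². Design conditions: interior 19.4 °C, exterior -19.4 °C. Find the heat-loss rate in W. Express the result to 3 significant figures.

1070 W

0.212/0.0388 = 5.464
0.0213/0.753 = 0.02829
0.0919/0.751 = 0.1224
R_total = 5.464 + 0.548 + 0.02829 + 0.1224 = 6.163 m²·K/W
Q = A·ΔT/R = 170 × (19.4 − (-19.4)) / 6.163 = 1070 W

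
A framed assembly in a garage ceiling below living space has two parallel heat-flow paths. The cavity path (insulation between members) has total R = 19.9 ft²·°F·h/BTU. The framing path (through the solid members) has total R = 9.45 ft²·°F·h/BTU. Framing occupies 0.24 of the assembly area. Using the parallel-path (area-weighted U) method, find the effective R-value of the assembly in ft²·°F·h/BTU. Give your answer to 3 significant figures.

U_eff = 0.76/19.9 + 0.24/9.45 = 0.03819 + 0.0254 = 0.06359
R_eff = 1/U_eff = 15.73 ft²·°F·h/BTU

15.7 ft²·°F·h/BTU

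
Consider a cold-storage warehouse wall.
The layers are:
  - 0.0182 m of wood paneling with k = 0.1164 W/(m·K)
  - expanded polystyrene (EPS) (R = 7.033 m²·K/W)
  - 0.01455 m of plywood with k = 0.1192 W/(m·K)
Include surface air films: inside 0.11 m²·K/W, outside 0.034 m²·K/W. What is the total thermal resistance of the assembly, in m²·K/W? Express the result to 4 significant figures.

0.0182/0.1164 = 0.15636
0.01455/0.1192 = 0.12206
R_total = 0.11 + 0.15636 + 7.033 + 0.12206 + 0.034 = 7.4554 m²·K/W

7.455 m²·K/W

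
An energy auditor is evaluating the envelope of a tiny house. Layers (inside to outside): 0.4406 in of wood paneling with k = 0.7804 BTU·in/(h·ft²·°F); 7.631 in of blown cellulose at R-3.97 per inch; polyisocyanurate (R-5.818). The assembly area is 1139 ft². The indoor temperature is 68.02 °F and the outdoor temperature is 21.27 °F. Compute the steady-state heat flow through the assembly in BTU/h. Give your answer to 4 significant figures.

1452 BTU/h

0.4406/0.7804 = 0.56458
7.631 × 3.97 = 30.295
R_total = 0.56458 + 30.295 + 5.818 = 36.678 ft²·°F·h/BTU
Q = A·ΔT/R = 1139 × (68.02 − 21.27) / 36.678 = 1451.8 BTU/h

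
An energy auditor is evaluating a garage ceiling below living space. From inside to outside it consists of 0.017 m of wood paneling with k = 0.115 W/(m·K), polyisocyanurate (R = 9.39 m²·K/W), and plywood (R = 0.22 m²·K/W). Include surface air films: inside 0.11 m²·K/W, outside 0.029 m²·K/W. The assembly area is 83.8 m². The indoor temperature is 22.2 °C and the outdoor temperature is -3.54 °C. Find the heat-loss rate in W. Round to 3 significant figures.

0.017/0.115 = 0.1478
R_total = 0.11 + 0.1478 + 9.39 + 0.22 + 0.029 = 9.897 m²·K/W
Q = A·ΔT/R = 83.8 × (22.2 − (-3.54)) / 9.897 = 217.9 W

218 W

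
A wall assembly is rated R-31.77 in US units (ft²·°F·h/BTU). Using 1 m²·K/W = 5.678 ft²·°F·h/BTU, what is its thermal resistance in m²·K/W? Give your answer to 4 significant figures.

R_SI = 31.77/5.678 = 5.5953

5.595 m²·K/W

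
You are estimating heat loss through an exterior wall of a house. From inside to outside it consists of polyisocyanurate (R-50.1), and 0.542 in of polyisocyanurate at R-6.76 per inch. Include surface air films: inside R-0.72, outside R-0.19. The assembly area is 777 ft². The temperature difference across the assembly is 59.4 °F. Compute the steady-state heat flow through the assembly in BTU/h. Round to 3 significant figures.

844 BTU/h

0.542 × 6.76 = 3.664
R_total = 0.72 + 50.1 + 3.664 + 0.19 = 54.67 ft²·°F·h/BTU
Q = A·ΔT/R = 777 × 59.4 / 54.67 = 844.2 BTU/h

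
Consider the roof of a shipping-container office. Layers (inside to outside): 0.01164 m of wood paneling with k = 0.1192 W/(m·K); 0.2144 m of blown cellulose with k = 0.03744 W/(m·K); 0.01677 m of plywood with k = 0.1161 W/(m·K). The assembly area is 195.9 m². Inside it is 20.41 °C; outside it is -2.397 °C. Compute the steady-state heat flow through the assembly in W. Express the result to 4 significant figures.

0.01164/0.1192 = 0.097651
0.2144/0.03744 = 5.7265
0.01677/0.1161 = 0.14444
R_total = 0.097651 + 5.7265 + 0.14444 = 5.9686 m²·K/W
Q = A·ΔT/R = 195.9 × (20.41 − (-2.397)) / 5.9686 = 748.57 W

748.6 W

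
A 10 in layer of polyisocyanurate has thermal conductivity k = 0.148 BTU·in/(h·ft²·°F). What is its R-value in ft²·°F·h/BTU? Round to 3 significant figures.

R = L/k = 10/0.148 = 67.57 ft²·°F·h/BTU

67.6 ft²·°F·h/BTU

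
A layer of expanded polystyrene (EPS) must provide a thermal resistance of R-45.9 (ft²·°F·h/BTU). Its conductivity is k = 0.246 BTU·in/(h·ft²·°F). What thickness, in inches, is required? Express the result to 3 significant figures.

L = R × k = 45.9 × 0.246 = 11.29 in

11.3 in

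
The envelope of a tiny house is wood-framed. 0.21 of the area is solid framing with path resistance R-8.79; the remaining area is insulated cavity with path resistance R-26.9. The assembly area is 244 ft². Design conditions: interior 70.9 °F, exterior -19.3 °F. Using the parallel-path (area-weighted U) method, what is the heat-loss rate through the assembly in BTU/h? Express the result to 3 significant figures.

1170 BTU/h

U_eff = 0.79/26.9 + 0.21/8.79 = 0.02937 + 0.02389 = 0.05326
R_eff = 1/U_eff = 18.78 ft²·°F·h/BTU
Q = 244 × (70.9 − (-19.3)) / 18.78 = 1172 BTU/h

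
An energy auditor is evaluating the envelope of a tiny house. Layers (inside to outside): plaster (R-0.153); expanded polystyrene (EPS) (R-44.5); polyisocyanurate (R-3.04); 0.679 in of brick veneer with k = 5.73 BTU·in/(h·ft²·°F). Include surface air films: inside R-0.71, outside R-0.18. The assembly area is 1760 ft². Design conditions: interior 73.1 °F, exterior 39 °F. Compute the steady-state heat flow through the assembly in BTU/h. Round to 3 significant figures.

1230 BTU/h

0.679/5.73 = 0.1185
R_total = 0.71 + 0.153 + 44.5 + 3.04 + 0.1185 + 0.18 = 48.7 ft²·°F·h/BTU
Q = A·ΔT/R = 1760 × (73.1 − 39) / 48.7 = 1232 BTU/h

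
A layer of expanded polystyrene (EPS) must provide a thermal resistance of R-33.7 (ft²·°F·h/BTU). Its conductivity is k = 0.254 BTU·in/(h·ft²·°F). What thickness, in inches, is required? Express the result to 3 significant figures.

L = R × k = 33.7 × 0.254 = 8.56 in

8.56 in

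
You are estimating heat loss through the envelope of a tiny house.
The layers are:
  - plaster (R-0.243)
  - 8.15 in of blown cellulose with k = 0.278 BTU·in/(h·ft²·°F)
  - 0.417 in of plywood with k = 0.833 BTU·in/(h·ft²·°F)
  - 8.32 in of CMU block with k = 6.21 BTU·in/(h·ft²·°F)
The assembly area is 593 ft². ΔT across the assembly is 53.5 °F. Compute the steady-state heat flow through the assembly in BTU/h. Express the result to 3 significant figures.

8.15/0.278 = 29.32
0.417/0.833 = 0.5006
8.32/6.21 = 1.34
R_total = 0.243 + 29.32 + 0.5006 + 1.34 = 31.4 ft²·°F·h/BTU
Q = A·ΔT/R = 593 × 53.5 / 31.4 = 1010 BTU/h

1010 BTU/h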